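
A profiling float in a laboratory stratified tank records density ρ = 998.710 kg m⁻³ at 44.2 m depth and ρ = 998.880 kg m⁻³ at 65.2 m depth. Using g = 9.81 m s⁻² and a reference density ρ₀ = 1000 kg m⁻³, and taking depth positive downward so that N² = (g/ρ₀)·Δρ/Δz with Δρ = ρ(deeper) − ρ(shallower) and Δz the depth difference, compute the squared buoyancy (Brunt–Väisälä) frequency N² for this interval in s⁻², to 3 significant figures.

Δρ = 998.880 − 998.710 = 0.170 kg m⁻³ over Δz = 65.2 − 44.2 = 21 m.
N² = (9.81/1000) × (0.170/21) = 7.9414 × 10⁻⁵ s⁻² ≈ 7.94 × 10⁻⁵ s⁻².

7.94 × 10⁻⁵ s⁻²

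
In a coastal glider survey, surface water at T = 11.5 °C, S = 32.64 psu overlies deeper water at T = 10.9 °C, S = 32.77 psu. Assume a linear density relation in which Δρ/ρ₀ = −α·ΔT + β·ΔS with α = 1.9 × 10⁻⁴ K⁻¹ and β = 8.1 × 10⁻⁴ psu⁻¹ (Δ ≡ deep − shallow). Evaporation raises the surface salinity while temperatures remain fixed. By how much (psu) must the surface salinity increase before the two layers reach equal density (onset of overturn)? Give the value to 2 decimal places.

Neutral buoyancy requires −α(T_deep − T_surf) + β(S_deep − S_surf′) = 0.
S_surf′ = S_deep − (α/β)·ΔT = 32.77 − (1.9 × 10⁻⁴/8.1 × 10⁻⁴)·(-0.6) = 32.9107 psu.
Increase required: 32.9107 − 32.64 = 0.2707 psu.

0.27 psu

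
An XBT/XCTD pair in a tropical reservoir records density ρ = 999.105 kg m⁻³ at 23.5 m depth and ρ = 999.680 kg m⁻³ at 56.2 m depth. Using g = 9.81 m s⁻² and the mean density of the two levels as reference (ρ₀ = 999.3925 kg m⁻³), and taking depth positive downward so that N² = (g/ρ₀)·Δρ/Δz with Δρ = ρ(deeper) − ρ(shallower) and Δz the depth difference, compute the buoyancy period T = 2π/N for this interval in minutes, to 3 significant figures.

Δρ = 999.680 − 999.105 = 0.575 kg m⁻³ over Δz = 56.2 − 23.5 = 32.7 m.
N² = (9.81/999.3925) × (0.575/32.7) = 1.7260 × 10⁻⁴ s⁻².
N = √(1.7260 × 10⁻⁴) = 0.013138 rad s⁻¹, so T = 2π/N = 478.25 s = 7.9708 min ≈ 7.97 min.

7.97 min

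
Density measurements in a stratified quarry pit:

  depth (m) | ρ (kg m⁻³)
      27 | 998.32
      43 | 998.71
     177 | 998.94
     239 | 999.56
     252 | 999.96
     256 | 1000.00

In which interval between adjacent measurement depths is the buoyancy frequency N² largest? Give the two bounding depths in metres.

239–252 m

Compute the density gradient over each adjacent pair:
  27–43 m: Δρ/Δz = 0.39/16 = 0.024 kg m⁻⁴
  43–177 m: Δρ/Δz = 0.23/134 = 1.7 × 10⁻³ kg m⁻⁴
  177–239 m: Δρ/Δz = 0.62/62 = 0.010 kg m⁻⁴
  239–252 m: Δρ/Δz = 0.40/13 = 0.031 kg m⁻⁴
  252–256 m: Δρ/Δz = 0.04/4 = 0.010 kg m⁻⁴
The largest gradient is in the 239–252 m interval — the pycnocline.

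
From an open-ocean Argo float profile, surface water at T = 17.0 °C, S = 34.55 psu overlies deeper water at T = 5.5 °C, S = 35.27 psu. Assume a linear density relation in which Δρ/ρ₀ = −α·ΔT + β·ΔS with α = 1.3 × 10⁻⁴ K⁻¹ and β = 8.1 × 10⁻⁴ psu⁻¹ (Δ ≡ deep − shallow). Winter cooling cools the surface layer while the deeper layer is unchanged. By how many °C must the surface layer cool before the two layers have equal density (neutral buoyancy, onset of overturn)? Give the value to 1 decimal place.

Neutral buoyancy requires Δρ = 0, i.e. −α(T_deep − T_surf′) + β(S_deep − S_surf) = 0.
T_surf′ = T_deep − (β/α)·ΔS = 5.5 − (8.1 × 10⁻⁴/1.3 × 10⁻⁴)·(+0.72) = 1.014 °C.
Cooling required: 17.0 − (1.014) = 15.986 °C.

16.0 °C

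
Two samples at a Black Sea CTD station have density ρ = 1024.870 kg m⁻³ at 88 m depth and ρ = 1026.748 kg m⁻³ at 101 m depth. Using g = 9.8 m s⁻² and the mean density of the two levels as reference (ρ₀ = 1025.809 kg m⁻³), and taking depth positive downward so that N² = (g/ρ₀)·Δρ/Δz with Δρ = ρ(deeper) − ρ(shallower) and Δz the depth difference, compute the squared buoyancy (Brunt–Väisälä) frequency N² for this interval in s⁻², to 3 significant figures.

Δρ = 1026.748 − 1024.870 = 1.878 kg m⁻³ over Δz = 101 − 88 = 13 m.
N² = (9.8/1025.809) × (1.878/13) = 1.3801 × 10⁻³ s⁻² ≈ 1.38 × 10⁻³ s⁻².

1.38 × 10⁻³ s⁻²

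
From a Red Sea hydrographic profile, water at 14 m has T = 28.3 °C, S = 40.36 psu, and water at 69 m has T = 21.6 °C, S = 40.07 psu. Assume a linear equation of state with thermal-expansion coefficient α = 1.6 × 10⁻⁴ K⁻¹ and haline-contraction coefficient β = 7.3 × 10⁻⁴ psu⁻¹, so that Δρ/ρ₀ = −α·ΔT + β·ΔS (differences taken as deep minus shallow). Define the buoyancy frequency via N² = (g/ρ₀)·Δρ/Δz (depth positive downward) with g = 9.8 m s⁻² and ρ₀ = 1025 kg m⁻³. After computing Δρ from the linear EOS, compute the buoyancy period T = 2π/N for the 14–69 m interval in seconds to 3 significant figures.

ΔT = -6.7 K, ΔS = -0.29 psu (deep − shallow).
Δρ/ρ₀ = −αΔT + βΔS = 1.072 × 10⁻³ − 2.117 × 10⁻⁴ = 8.603 × 10⁻⁴, so Δρ ≈ 0.8818 kg m⁻³.
N² = (g/ρ₀)·Δρ/Δz = g·(Δρ/ρ₀)/Δz = 9.8 × 8.603 × 10⁻⁴ / 55 = 1.5329 × 10⁻⁴ s⁻².
N = √(1.5329 × 10⁻⁴) = 0.012381 rad s⁻¹ → T = 2π/N = 507.49 s ≈ 507 s.

507 s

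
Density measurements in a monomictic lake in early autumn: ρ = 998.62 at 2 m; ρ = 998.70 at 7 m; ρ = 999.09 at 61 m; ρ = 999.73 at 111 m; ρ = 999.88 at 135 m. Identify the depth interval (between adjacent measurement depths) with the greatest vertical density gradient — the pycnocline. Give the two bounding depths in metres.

2–7 m

Compute the density gradient over each adjacent pair:
  2–7 m: Δρ/Δz = 0.08/5 = 0.016 kg m⁻⁴
  7–61 m: Δρ/Δz = 0.39/54 = 7.2 × 10⁻³ kg m⁻⁴
  61–111 m: Δρ/Δz = 0.64/50 = 0.013 kg m⁻⁴
  111–135 m: Δρ/Δz = 0.15/24 = 6.2 × 10⁻³ kg m⁻⁴
The largest gradient is in the 2–7 m interval — the pycnocline.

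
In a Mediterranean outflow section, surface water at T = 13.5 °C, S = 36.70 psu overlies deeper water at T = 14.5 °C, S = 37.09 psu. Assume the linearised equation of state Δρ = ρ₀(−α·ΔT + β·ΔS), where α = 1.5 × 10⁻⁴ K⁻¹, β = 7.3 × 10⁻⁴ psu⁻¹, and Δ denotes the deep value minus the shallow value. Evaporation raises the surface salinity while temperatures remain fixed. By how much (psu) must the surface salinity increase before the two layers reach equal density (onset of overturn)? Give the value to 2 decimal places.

0.18 psu

Neutral buoyancy requires −α(T_deep − T_surf) + β(S_deep − S_surf′) = 0.
S_surf′ = S_deep − (α/β)·ΔT = 37.09 − (1.5 × 10⁻⁴/7.3 × 10⁻⁴)·(+1.0) = 36.8845 psu.
Increase required: 36.8845 − 36.70 = 0.1845 psu.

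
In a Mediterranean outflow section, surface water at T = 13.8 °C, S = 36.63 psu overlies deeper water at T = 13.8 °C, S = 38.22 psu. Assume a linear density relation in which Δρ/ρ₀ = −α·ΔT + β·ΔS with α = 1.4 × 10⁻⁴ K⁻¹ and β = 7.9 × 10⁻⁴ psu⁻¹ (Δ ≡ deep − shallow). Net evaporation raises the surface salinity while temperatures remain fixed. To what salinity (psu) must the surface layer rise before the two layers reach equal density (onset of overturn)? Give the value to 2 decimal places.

38.22 psu

Neutral buoyancy requires −α(T_deep − T_surf) + β(S_deep − S_surf′) = 0.
S_surf′ = S_deep − (α/β)·ΔT = 38.22 − (1.4 × 10⁻⁴/7.9 × 10⁻⁴)·(+0.0) = 38.2200 psu.
Increase required: 38.2200 − 36.63 = 1.5900 psu.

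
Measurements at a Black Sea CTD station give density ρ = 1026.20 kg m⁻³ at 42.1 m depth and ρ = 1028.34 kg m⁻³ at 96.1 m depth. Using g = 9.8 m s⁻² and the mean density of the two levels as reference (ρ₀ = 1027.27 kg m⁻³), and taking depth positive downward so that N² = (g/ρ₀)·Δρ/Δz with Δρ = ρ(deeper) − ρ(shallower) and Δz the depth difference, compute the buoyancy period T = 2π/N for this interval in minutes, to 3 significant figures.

5.39 min

Δρ = 1028.34 − 1026.20 = 2.14 kg m⁻³ over Δz = 96.1 − 42.1 = 54 m.
N² = (9.8/1027.27) × (2.14/54) = 3.7806 × 10⁻⁴ s⁻².
N = √(3.7806 × 10⁻⁴) = 0.019444 rad s⁻¹, so T = 2π/N = 323.14 s = 5.3857 min ≈ 5.39 min.
A positive N² confirms static stability across the interval.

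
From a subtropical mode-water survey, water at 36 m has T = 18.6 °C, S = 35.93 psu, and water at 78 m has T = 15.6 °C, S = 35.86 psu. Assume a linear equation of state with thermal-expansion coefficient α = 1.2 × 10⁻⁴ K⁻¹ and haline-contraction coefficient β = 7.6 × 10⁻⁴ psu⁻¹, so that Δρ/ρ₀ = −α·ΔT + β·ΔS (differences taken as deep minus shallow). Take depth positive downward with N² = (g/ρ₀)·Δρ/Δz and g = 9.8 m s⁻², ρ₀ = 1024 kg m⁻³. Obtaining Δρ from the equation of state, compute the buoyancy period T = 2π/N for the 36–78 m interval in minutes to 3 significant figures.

12.4 min

ΔT = -3.0 K, ΔS = -0.07 psu (deep − shallow).
Δρ/ρ₀ = −αΔT + βΔS = 3.60 × 10⁻⁴ − 5.32 × 10⁻⁵ = 3.068 × 10⁻⁴, so Δρ ≈ 0.3142 kg m⁻³.
N² = (g/ρ₀)·Δρ/Δz = g·(Δρ/ρ₀)/Δz = 9.8 × 3.068 × 10⁻⁴ / 42 = 7.1587 × 10⁻⁵ s⁻².
N = √(7.1587 × 10⁻⁵) = 8.4609 × 10⁻³ rad s⁻¹ → T = 2π/N = 742.61 s = 12.377 min ≈ 12.4 min.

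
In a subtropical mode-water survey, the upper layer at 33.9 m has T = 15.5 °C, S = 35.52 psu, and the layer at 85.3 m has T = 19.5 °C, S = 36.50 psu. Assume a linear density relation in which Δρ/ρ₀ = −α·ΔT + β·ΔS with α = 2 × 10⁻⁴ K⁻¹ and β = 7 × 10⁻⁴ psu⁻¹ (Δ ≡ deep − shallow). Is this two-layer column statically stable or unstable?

ΔT = 19.5 − 15.5 = +4.0 K and ΔS = 36.50 − 35.52 = +0.98 psu (deep − shallow).
−αΔT = -8.00 × 10⁻⁴; βΔS = 6.86 × 10⁻⁴; sum Δρ/ρ₀ = -1.14 × 10⁻⁴.
Δρ/ρ₀ < 0, so Δρ < 0: deeper water is lighter → statically unstable; the column would overturn.

unstable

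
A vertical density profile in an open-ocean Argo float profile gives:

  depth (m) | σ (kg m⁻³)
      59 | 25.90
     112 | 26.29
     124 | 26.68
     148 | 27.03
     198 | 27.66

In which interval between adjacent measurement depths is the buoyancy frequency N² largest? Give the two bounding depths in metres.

112–124 m

Compute the density gradient over each adjacent pair:
  59–112 m: Δρ/Δz = 0.39/53 = 7.4 × 10⁻³ kg m⁻⁴
  112–124 m: Δρ/Δz = 0.39/12 = 0.033 kg m⁻⁴
  124–148 m: Δρ/Δz = 0.35/24 = 0.015 kg m⁻⁴
  148–198 m: Δρ/Δz = 0.63/50 = 0.013 kg m⁻⁴
The largest gradient is in the 112–124 m interval — the pycnocline.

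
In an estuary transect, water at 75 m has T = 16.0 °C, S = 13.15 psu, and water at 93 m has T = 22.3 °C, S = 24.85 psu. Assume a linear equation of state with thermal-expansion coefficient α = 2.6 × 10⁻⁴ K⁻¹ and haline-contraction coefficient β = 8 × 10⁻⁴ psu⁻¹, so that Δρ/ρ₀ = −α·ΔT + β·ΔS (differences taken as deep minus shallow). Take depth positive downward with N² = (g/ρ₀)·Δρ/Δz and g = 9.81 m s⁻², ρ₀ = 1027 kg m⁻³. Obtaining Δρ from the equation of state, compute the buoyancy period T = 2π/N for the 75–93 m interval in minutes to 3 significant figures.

ΔT = +6.3 K, ΔS = +11.70 psu (deep − shallow).
Δρ/ρ₀ = −αΔT + βΔS = -1.638 × 10⁻³ + 9.36 × 10⁻³ = 7.722 × 10⁻³, so Δρ ≈ 7.930 kg m⁻³.
N² = (g/ρ₀)·Δρ/Δz = g·(Δρ/ρ₀)/Δz = 9.81 × 7.722 × 10⁻³ / 18 = 4.2085 × 10⁻³ s⁻².
N = √(4.2085 × 10⁻³) = 0.064873 rad s⁻¹ → T = 2π/N = 96.854 s = 1.6142 min ≈ 1.61 min.

1.61 min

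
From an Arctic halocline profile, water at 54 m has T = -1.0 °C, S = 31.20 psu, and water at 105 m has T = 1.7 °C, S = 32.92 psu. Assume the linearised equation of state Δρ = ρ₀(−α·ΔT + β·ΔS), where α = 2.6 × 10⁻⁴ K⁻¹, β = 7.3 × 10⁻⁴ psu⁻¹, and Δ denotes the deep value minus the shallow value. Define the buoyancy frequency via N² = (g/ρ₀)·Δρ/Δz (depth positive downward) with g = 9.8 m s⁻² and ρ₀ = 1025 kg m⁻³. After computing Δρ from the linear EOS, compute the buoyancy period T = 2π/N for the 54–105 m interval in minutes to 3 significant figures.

ΔT = +2.7 K, ΔS = +1.72 psu (deep − shallow).
Δρ/ρ₀ = −αΔT + βΔS = -7.02 × 10⁻⁴ + 1.2556 × 10⁻³ = 5.536 × 10⁻⁴, so Δρ ≈ 0.5674 kg m⁻³.
N² = (g/ρ₀)·Δρ/Δz = g·(Δρ/ρ₀)/Δz = 9.8 × 5.536 × 10⁻⁴ / 51 = 1.0638 × 10⁻⁴ s⁻².
N = √(1.0638 × 10⁻⁴) = 0.010314 rad s⁻¹ → T = 2π/N = 609.19 s = 10.153 min ≈ 10.2 min.

10.2 min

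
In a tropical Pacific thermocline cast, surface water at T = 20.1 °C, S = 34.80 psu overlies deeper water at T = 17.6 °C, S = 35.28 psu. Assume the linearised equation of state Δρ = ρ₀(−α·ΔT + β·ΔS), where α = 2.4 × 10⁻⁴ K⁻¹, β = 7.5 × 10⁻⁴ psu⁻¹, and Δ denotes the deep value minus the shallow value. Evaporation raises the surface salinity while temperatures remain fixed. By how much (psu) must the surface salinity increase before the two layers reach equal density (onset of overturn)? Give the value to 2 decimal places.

Neutral buoyancy requires −α(T_deep − T_surf) + β(S_deep − S_surf′) = 0.
S_surf′ = S_deep − (α/β)·ΔT = 35.28 − (2.4 × 10⁻⁴/7.5 × 10⁻⁴)·(-2.5) = 36.0800 psu.
Increase required: 36.0800 − 34.80 = 1.2800 psu.

1.28 psu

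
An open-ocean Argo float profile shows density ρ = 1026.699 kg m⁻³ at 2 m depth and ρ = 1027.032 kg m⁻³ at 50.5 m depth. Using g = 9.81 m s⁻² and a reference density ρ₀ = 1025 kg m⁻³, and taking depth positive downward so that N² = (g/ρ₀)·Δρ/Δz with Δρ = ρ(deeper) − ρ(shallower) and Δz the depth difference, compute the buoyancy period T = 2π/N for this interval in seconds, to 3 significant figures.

Δρ = 1027.032 − 1026.699 = 0.333 kg m⁻³ over Δz = 50.5 − 2 = 48.5 m.
N² = (9.81/1025) × (0.333/48.5) = 6.5712 × 10⁻⁵ s⁻².
N = √(6.5712 × 10⁻⁵) = 8.1063 × 10⁻³ rad s⁻¹, so T = 2π/N = 775.10 s ≈ 775 s.

775 s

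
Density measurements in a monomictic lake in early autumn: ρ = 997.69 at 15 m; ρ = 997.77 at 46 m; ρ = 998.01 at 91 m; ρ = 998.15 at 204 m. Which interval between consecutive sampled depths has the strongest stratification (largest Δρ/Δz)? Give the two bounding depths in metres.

46–91 m

Compute the density gradient over each adjacent pair:
  15–46 m: Δρ/Δz = 0.08/31 = 2.6 × 10⁻³ kg m⁻⁴
  46–91 m: Δρ/Δz = 0.24/45 = 5.3 × 10⁻³ kg m⁻⁴
  91–204 m: Δρ/Δz = 0.14/113 = 1.2 × 10⁻³ kg m⁻⁴
The largest gradient is in the 46–91 m interval — the pycnocline.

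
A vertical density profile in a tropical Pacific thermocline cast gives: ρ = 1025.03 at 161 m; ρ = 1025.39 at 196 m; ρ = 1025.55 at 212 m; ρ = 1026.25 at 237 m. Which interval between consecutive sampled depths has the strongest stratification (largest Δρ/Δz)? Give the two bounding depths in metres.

Compute the density gradient over each adjacent pair:
  161–196 m: Δρ/Δz = 0.36/35 = 0.010 kg m⁻⁴
  196–212 m: Δρ/Δz = 0.16/16 = 0.010 kg m⁻⁴
  212–237 m: Δρ/Δz = 0.70/25 = 0.028 kg m⁻⁴
The largest gradient is in the 212–237 m interval — the pycnocline.

212–237 m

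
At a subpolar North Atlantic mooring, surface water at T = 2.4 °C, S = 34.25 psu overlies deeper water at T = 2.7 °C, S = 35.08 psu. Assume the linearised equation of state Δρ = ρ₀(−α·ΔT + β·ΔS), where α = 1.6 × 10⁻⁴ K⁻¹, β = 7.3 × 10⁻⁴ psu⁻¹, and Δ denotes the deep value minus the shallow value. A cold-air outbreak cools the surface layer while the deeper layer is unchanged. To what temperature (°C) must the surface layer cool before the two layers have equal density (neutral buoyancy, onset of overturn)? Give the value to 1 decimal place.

-1.1 °C

Neutral buoyancy requires Δρ = 0, i.e. −α(T_deep − T_surf′) + β(S_deep − S_surf) = 0.
T_surf′ = T_deep − (β/α)·ΔS = 2.7 − (7.3 × 10⁻⁴/1.6 × 10⁻⁴)·(+0.83) = -1.087 °C.
Cooling required: 2.4 − (-1.087) = 3.487 °C.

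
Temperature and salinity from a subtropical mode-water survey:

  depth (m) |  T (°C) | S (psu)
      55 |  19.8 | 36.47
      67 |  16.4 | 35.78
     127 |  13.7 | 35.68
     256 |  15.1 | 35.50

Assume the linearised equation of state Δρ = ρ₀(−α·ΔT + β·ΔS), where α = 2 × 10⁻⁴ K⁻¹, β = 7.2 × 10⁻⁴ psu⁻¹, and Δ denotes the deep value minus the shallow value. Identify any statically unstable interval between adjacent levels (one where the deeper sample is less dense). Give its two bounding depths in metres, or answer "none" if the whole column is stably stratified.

127–256 m

Evaluate Δρ/ρ₀ = −αΔT + βΔS across each adjacent pair:
  55–67 m: −αΔT+βΔS = −(2 × 10⁻⁴)(-3.4)+(7.2 × 10⁻⁴)(-0.69) = 1.8 × 10⁻⁴ → stable
  67–127 m: −αΔT+βΔS = −(2 × 10⁻⁴)(-2.7)+(7.2 × 10⁻⁴)(-0.10) = 4.7 × 10⁻⁴ → stable
  127–256 m: −αΔT+βΔS = −(2 × 10⁻⁴)(+1.4)+(7.2 × 10⁻⁴)(-0.18) = -4.1 × 10⁻⁴ → UNSTABLE
The 127–256 m interval has Δρ < 0: lighter water underlies denser water.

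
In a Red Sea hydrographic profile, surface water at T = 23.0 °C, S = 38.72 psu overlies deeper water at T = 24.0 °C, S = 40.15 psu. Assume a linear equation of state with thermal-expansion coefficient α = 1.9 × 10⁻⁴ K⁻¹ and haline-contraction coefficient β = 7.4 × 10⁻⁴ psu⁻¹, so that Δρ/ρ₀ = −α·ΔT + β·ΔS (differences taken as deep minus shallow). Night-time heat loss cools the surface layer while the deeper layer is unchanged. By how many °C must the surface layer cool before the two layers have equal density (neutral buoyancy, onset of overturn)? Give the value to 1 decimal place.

4.6 °C

Neutral buoyancy requires Δρ = 0, i.e. −α(T_deep − T_surf′) + β(S_deep − S_surf) = 0.
T_surf′ = T_deep − (β/α)·ΔS = 24.0 − (7.4 × 10⁻⁴/1.9 × 10⁻⁴)·(+1.43) = 18.431 °C.
Cooling required: 23.0 − (18.431) = 4.569 °C.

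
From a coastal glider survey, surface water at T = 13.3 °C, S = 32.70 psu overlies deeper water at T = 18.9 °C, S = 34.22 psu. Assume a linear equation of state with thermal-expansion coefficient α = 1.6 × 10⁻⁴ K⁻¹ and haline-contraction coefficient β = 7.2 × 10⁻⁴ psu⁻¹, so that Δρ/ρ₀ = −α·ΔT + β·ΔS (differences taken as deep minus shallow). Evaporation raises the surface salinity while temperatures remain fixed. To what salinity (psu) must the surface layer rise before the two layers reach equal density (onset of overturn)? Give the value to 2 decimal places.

32.98 psu

Neutral buoyancy requires −α(T_deep − T_surf) + β(S_deep − S_surf′) = 0.
S_surf′ = S_deep − (α/β)·ΔT = 34.22 − (1.6 × 10⁻⁴/7.2 × 10⁻⁴)·(+5.6) = 32.9756 psu.
Increase required: 32.9756 − 32.70 = 0.2756 psu.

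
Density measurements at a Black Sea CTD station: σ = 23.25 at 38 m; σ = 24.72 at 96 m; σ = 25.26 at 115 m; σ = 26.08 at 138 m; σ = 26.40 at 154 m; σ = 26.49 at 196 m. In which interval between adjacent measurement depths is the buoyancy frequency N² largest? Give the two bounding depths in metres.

Compute the density gradient over each adjacent pair:
  38–96 m: Δρ/Δz = 1.47/58 = 0.025 kg m⁻⁴
  96–115 m: Δρ/Δz = 0.54/19 = 0.028 kg m⁻⁴
  115–138 m: Δρ/Δz = 0.82/23 = 0.036 kg m⁻⁴
  138–154 m: Δρ/Δz = 0.32/16 = 0.020 kg m⁻⁴
  154–196 m: Δρ/Δz = 0.09/42 = 2.1 × 10⁻³ kg m⁻⁴
The largest gradient is in the 115–138 m interval — the pycnocline.

115–138 m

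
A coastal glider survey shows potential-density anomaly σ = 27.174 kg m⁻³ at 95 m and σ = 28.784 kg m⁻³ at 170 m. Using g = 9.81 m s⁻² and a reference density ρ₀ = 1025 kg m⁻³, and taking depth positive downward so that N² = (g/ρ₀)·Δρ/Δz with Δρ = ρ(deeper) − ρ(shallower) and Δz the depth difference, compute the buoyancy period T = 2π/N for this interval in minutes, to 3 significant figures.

7.31 min

Δρ = 1028.784 − 1027.174 = 1.610 kg m⁻³ over Δz = 170 − 95 = 75 m.
N² = (9.81/1025) × (1.610/75) = 2.0545 × 10⁻⁴ s⁻².
N = √(2.0545 × 10⁻⁴) = 0.014334 rad s⁻¹, so T = 2π/N = 438.34 s = 7.3057 min ≈ 7.31 min.
Since Δρ > 0 the layer is stably stratified.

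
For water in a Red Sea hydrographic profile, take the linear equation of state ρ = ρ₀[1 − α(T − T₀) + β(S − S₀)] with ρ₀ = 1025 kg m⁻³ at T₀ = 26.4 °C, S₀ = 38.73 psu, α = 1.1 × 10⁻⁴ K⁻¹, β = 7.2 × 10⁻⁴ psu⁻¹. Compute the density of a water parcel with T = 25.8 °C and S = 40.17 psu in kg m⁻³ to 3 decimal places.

T − T₀ = -0.6 K, S − S₀ = +1.44 psu.
Bracket = 1 − α·(-0.6) + β·(+1.44) = 1 + (1.1028 × 10⁻³) = 1.0011028.
ρ = 1025 × 1.0011028 = 1026.130 kg m⁻³.

1026.130 kg m⁻³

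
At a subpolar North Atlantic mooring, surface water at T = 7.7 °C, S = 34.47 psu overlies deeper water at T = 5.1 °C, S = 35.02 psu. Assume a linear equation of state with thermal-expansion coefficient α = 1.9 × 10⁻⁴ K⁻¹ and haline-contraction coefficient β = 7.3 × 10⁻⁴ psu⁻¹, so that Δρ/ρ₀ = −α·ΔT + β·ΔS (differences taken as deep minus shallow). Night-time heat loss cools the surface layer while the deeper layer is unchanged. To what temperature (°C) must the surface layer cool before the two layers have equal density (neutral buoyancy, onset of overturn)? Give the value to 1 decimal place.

3.0 °C

Neutral buoyancy requires Δρ = 0, i.e. −α(T_deep − T_surf′) + β(S_deep − S_surf) = 0.
T_surf′ = T_deep − (β/α)·ΔS = 5.1 − (7.3 × 10⁻⁴/1.9 × 10⁻⁴)·(+0.55) = 2.987 °C.
Cooling required: 7.7 − (2.987) = 4.713 °C.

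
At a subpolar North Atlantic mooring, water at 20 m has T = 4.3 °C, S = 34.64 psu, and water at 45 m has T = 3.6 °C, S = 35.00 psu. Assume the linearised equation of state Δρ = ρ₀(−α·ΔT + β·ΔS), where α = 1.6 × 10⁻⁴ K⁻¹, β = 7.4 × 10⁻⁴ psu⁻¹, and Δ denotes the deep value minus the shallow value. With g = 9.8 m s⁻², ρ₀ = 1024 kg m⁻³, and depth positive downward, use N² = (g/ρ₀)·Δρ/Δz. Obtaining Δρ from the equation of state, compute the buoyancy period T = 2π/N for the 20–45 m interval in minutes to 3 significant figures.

ΔT = -0.7 K, ΔS = +0.36 psu (deep − shallow).
Δρ/ρ₀ = −αΔT + βΔS = 1.12 × 10⁻⁴ + 2.664 × 10⁻⁴ = 3.784 × 10⁻⁴, so Δρ ≈ 0.3875 kg m⁻³.
N² = (g/ρ₀)·Δρ/Δz = g·(Δρ/ρ₀)/Δz = 9.8 × 3.784 × 10⁻⁴ / 25 = 1.4833 × 10⁻⁴ s⁻².
N = √(1.4833 × 10⁻⁴) = 0.012179 rad s⁻¹ → T = 2π/N = 515.90 s = 8.5983 min ≈ 8.60 min.

8.60 min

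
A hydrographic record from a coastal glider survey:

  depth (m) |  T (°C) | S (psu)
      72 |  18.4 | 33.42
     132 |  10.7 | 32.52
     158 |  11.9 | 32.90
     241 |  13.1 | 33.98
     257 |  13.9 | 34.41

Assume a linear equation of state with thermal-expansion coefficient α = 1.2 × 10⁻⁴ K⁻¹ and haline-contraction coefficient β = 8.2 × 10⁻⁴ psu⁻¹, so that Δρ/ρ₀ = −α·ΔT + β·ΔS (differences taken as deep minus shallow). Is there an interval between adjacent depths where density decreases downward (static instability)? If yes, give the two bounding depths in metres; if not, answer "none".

none

Evaluate Δρ/ρ₀ = −αΔT + βΔS across each adjacent pair:
  72–132 m: −αΔT+βΔS = −(1.2 × 10⁻⁴)(-7.7)+(8.2 × 10⁻⁴)(-0.90) = 1.9 × 10⁻⁴ → stable
  132–158 m: −αΔT+βΔS = −(1.2 × 10⁻⁴)(+1.2)+(8.2 × 10⁻⁴)(+0.38) = 1.7 × 10⁻⁴ → stable
  158–241 m: −αΔT+βΔS = −(1.2 × 10⁻⁴)(+1.2)+(8.2 × 10⁻⁴)(+1.08) = 7.4 × 10⁻⁴ → stable
  241–257 m: −αΔT+βΔS = −(1.2 × 10⁻⁴)(+0.8)+(8.2 × 10⁻⁴)(+0.43) = 2.6 × 10⁻⁴ → stable
Every interval has Δρ > 0: the column is stably stratified throughout.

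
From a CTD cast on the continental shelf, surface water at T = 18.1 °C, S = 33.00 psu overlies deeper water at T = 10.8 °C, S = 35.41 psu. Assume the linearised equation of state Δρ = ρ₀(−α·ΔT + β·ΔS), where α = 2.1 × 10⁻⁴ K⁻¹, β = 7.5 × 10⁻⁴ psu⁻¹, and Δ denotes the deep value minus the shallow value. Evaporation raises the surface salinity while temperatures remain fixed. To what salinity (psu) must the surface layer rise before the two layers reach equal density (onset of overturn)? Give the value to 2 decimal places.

37.45 psu

Neutral buoyancy requires −α(T_deep − T_surf) + β(S_deep − S_surf′) = 0.
S_surf′ = S_deep − (α/β)·ΔT = 35.41 − (2.1 × 10⁻⁴/7.5 × 10⁻⁴)·(-7.3) = 37.4540 psu.
Increase required: 37.4540 − 33.00 = 4.4540 psu.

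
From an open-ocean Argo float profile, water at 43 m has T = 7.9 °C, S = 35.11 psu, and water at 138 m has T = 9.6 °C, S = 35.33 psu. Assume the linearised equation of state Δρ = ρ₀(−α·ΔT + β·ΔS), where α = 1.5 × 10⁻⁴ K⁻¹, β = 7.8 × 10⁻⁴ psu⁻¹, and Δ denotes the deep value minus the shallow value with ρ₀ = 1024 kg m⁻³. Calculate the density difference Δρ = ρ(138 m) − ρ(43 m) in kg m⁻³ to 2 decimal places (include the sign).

-0.09 kg m⁻³

ΔT = +1.7 K, ΔS = +0.22 psu (deep − shallow).
Δρ/ρ₀ = −(1.5 × 10⁻⁴)(+1.7) + (7.8 × 10⁻⁴)(+0.22) = -8.34 × 10⁻⁵.
Δρ = 1024 × (-8.34 × 10⁻⁵) = -0.09 kg m⁻³.
Negative Δρ: lighter below, statically unstable.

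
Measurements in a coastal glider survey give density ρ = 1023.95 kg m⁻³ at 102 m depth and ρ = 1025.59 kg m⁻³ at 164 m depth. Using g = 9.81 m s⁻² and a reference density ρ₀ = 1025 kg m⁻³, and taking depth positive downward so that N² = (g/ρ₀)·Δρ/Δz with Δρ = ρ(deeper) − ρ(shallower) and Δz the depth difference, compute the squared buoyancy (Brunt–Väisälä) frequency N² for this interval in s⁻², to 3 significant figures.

Δρ = 1025.59 − 1023.95 = 1.64 kg m⁻³ over Δz = 164 − 102 = 62 m.
N² = (9.81/1025) × (1.64/62) = 2.5316 × 10⁻⁴ s⁻² ≈ 2.53 × 10⁻⁴ s⁻².
A positive N² confirms static stability across the interval.

2.53 × 10⁻⁴ s⁻²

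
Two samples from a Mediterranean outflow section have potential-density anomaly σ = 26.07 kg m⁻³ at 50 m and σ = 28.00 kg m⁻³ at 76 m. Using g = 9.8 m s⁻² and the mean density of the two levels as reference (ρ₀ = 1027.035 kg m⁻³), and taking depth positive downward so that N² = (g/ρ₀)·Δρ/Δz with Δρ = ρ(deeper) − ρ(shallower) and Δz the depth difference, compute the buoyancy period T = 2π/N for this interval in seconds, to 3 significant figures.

236 s

Δρ = 1028.00 − 1026.07 = 1.93 kg m⁻³ over Δz = 76 − 50 = 26 m.
N² = (9.8/1027.035) × (1.93/26) = 7.0831 × 10⁻⁴ s⁻².
N = √(7.0831 × 10⁻⁴) = 0.026614 rad s⁻¹, so T = 2π/N = 236.09 s ≈ 236 s.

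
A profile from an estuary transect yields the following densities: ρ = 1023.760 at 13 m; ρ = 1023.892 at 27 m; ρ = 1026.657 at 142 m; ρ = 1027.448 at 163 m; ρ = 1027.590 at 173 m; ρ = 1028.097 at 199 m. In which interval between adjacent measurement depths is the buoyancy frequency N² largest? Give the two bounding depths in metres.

Compute the density gradient over each adjacent pair:
  13–27 m: Δρ/Δz = 0.132/14 = 9.4 × 10⁻³ kg m⁻⁴
  27–142 m: Δρ/Δz = 2.765/115 = 0.024 kg m⁻⁴
  142–163 m: Δρ/Δz = 0.791/21 = 0.038 kg m⁻⁴
  163–173 m: Δρ/Δz = 0.142/10 = 0.014 kg m⁻⁴
  173–199 m: Δρ/Δz = 0.507/26 = 0.019 kg m⁻⁴
The largest gradient is in the 142–163 m interval — the pycnocline.

142–163 m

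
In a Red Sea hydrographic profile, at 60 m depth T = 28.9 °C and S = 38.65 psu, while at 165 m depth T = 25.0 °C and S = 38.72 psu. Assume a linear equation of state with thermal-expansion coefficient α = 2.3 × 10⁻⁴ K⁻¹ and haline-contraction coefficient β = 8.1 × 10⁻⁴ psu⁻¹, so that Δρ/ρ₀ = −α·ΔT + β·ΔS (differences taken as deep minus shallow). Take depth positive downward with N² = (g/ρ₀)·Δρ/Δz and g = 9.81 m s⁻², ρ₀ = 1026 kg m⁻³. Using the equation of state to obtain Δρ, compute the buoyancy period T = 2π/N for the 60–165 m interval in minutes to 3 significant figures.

11.1 min

ΔT = -3.9 K, ΔS = +0.07 psu (deep − shallow).
Δρ/ρ₀ = −αΔT + βΔS = 8.97 × 10⁻⁴ + 5.67 × 10⁻⁵ = 9.537 × 10⁻⁴, so Δρ ≈ 0.9785 kg m⁻³.
N² = (g/ρ₀)·Δρ/Δz = g·(Δρ/ρ₀)/Δz = 9.81 × 9.537 × 10⁻⁴ / 105 = 8.9103 × 10⁻⁵ s⁻².
N = √(8.9103 × 10⁻⁵) = 9.4394 × 10⁻³ rad s⁻¹ → T = 2π/N = 665.63 s = 11.094 min ≈ 11.1 min.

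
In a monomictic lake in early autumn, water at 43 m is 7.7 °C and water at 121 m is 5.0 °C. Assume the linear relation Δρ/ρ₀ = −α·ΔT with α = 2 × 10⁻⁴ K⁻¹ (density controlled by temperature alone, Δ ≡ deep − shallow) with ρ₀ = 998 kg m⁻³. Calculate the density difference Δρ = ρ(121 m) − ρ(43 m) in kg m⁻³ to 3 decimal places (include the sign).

+0.539 kg m⁻³

ΔT = -2.7 K, Δρ/ρ₀ = −αΔT = 5.40 × 10⁻⁴.
Δρ = 998 × (5.40 × 10⁻⁴) = +0.539 kg m⁻³.
Positive Δρ: denser below, stable.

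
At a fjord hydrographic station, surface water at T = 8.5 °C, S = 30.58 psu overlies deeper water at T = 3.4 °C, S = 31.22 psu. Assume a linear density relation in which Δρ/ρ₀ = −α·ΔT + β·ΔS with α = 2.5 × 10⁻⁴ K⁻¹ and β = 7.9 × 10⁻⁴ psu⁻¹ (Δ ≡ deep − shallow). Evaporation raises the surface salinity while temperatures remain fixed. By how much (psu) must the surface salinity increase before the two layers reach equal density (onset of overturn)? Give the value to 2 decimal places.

Neutral buoyancy requires −α(T_deep − T_surf) + β(S_deep − S_surf′) = 0.
S_surf′ = S_deep − (α/β)·ΔT = 31.22 − (2.5 × 10⁻⁴/7.9 × 10⁻⁴)·(-5.1) = 32.8339 psu.
Increase required: 32.8339 − 30.58 = 2.2539 psu.

2.25 psu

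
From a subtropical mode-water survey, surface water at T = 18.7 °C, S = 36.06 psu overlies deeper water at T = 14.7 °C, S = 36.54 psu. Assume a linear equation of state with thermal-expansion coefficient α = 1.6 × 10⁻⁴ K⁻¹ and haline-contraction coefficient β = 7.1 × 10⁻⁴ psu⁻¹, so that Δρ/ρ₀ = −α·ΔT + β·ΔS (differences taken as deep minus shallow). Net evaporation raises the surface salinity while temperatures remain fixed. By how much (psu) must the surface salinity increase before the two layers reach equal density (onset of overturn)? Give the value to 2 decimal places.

1.38 psu

Neutral buoyancy requires −α(T_deep − T_surf) + β(S_deep − S_surf′) = 0.
S_surf′ = S_deep − (α/β)·ΔT = 36.54 − (1.6 × 10⁻⁴/7.1 × 10⁻⁴)·(-4.0) = 37.4414 psu.
Increase required: 37.4414 − 36.06 = 1.3814 psu.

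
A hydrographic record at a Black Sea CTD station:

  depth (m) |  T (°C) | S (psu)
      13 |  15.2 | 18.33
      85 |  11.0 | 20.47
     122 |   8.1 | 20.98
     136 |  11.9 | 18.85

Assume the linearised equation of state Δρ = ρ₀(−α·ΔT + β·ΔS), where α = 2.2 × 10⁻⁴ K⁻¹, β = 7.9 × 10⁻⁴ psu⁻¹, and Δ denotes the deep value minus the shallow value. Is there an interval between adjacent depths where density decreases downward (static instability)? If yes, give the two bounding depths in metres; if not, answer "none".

Evaluate Δρ/ρ₀ = −αΔT + βΔS across each adjacent pair:
  13–85 m: −αΔT+βΔS = −(2.2 × 10⁻⁴)(-4.2)+(7.9 × 10⁻⁴)(+2.14) = 2.6 × 10⁻³ → stable
  85–122 m: −αΔT+βΔS = −(2.2 × 10⁻⁴)(-2.9)+(7.9 × 10⁻⁴)(+0.51) = 1.0 × 10⁻³ → stable
  122–136 m: −αΔT+βΔS = −(2.2 × 10⁻⁴)(+3.8)+(7.9 × 10⁻⁴)(-2.13) = -2.5 × 10⁻³ → UNSTABLE
The 122–136 m interval has Δρ < 0: lighter water underlies denser water.

122–136 m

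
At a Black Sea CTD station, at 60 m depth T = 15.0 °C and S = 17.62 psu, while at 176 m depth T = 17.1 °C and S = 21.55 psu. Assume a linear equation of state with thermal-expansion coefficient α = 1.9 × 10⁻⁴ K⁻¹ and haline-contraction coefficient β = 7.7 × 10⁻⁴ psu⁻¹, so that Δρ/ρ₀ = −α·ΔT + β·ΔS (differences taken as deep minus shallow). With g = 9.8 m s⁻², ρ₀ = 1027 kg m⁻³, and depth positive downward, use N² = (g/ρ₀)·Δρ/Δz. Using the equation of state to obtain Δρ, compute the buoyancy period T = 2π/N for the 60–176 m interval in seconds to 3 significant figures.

ΔT = +2.1 K, ΔS = +3.93 psu (deep − shallow).
Δρ/ρ₀ = −αΔT + βΔS = -3.99 × 10⁻⁴ + 3.0261 × 10⁻³ = 2.6271 × 10⁻³, so Δρ ≈ 2.698 kg m⁻³.
N² = (g/ρ₀)·Δρ/Δz = g·(Δρ/ρ₀)/Δz = 9.8 × 2.6271 × 10⁻³ / 116 = 2.2194 × 10⁻⁴ s⁻².
N = √(2.2194 × 10⁻⁴) = 0.014898 rad s⁻¹ → T = 2π/N = 421.75 s ≈ 422 s.

422 s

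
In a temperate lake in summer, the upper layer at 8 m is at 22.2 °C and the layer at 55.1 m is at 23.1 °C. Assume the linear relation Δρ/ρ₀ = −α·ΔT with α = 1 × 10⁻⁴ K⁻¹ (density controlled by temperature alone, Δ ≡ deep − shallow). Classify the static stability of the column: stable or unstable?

unstable

ΔT = 23.1 − 22.2 = +0.9 K, so Δρ/ρ₀ = −αΔT = -9.00 × 10⁻⁵.
Δρ/ρ₀ < 0, so Δρ < 0: deeper water is lighter → statically unstable; the column would overturn.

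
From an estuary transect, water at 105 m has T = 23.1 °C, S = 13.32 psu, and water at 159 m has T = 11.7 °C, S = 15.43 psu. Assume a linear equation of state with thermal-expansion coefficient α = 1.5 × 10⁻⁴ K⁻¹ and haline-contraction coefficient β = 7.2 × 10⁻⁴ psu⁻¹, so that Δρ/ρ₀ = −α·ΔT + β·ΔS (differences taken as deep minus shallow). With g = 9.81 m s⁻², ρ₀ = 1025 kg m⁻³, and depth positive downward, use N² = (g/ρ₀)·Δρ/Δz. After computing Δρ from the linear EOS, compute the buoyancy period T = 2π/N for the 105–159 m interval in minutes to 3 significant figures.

ΔT = -11.4 K, ΔS = +2.11 psu (deep − shallow).
Δρ/ρ₀ = −αΔT + βΔS = 1.71 × 10⁻³ + 1.5192 × 10⁻³ = 3.2292 × 10⁻³, so Δρ ≈ 3.310 kg m⁻³.
N² = (g/ρ₀)·Δρ/Δz = g·(Δρ/ρ₀)/Δz = 9.81 × 3.2292 × 10⁻³ / 54 = 5.8664 × 10⁻⁴ s⁻².
N = √(5.8664 × 10⁻⁴) = 0.024221 rad s⁻¹ → T = 2π/N = 259.41 s = 4.3235 min ≈ 4.32 min.

4.32 min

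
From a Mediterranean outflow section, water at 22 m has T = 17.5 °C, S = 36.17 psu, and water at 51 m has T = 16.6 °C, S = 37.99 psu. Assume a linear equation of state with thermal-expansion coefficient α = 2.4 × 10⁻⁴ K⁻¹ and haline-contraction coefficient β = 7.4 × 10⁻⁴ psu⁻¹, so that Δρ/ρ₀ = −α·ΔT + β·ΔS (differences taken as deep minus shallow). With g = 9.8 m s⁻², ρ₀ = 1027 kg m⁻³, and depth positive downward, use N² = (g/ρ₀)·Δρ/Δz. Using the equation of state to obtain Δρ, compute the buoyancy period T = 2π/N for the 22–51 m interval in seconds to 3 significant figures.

ΔT = -0.9 K, ΔS = +1.82 psu (deep − shallow).
Δρ/ρ₀ = −αΔT + βΔS = 2.16 × 10⁻⁴ + 1.3468 × 10⁻³ = 1.5628 × 10⁻³, so Δρ ≈ 1.605 kg m⁻³.
N² = (g/ρ₀)·Δρ/Δz = g·(Δρ/ρ₀)/Δz = 9.8 × 1.5628 × 10⁻³ / 29 = 5.2812 × 10⁻⁴ s⁻².
N = √(5.2812 × 10⁻⁴) = 0.022981 rad s⁻¹ → T = 2π/N = 273.41 s ≈ 273 s.

273 s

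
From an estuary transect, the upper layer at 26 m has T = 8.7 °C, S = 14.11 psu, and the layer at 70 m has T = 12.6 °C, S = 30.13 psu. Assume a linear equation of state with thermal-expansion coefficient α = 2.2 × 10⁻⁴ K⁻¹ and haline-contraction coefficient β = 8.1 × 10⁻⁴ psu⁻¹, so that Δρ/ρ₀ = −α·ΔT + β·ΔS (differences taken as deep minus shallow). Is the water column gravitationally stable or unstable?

ΔT = 12.6 − 8.7 = +3.9 K and ΔS = 30.13 − 14.11 = +16.02 psu (deep − shallow).
−αΔT = -8.58 × 10⁻⁴; βΔS = 0.0129762; sum Δρ/ρ₀ = 0.0121182.
Δρ/ρ₀ > 0, so Δρ > 0: deeper water is denser → statically stable.

stable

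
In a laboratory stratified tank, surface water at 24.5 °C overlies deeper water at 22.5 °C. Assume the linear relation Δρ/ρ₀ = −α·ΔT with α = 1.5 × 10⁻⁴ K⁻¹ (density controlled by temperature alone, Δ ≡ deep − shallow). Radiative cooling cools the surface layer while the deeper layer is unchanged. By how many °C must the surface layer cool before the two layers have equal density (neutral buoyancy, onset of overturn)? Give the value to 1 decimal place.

2.0 °C

With temperature the only control, equal density requires T_surf′ = T_deep.
T_surf′ = 22.5 °C.
Cooling required: 24.5 − 22.5 = 2.0 °C.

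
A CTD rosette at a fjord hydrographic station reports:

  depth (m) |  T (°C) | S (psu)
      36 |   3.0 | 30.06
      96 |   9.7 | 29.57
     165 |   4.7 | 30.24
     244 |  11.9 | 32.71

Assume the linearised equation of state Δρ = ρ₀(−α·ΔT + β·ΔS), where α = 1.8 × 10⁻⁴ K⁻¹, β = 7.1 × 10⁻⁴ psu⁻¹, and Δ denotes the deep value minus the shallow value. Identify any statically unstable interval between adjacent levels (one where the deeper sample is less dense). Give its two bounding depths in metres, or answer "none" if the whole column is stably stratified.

Evaluate Δρ/ρ₀ = −αΔT + βΔS across each adjacent pair:
  36–96 m: −αΔT+βΔS = −(1.8 × 10⁻⁴)(+6.7)+(7.1 × 10⁻⁴)(-0.49) = -1.6 × 10⁻³ → UNSTABLE
  96–165 m: −αΔT+βΔS = −(1.8 × 10⁻⁴)(-5.0)+(7.1 × 10⁻⁴)(+0.67) = 1.4 × 10⁻³ → stable
  165–244 m: −αΔT+βΔS = −(1.8 × 10⁻⁴)(+7.2)+(7.1 × 10⁻⁴)(+2.47) = 4.6 × 10⁻⁴ → stable
The 36–96 m interval has Δρ < 0: lighter water underlies denser water.

36–96 m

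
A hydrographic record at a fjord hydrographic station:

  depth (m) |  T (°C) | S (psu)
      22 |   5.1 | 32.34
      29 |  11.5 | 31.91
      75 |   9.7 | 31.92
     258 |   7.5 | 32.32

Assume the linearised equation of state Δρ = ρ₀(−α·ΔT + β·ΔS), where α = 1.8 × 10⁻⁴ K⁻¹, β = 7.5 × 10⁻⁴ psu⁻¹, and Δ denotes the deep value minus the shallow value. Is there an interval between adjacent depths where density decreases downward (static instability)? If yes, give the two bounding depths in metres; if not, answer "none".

Evaluate Δρ/ρ₀ = −αΔT + βΔS across each adjacent pair:
  22–29 m: −αΔT+βΔS = −(1.8 × 10⁻⁴)(+6.4)+(7.5 × 10⁻⁴)(-0.43) = -1.5 × 10⁻³ → UNSTABLE
  29–75 m: −αΔT+βΔS = −(1.8 × 10⁻⁴)(-1.8)+(7.5 × 10⁻⁴)(+0.01) = 3.3 × 10⁻⁴ → stable
  75–258 m: −αΔT+βΔS = −(1.8 × 10⁻⁴)(-2.2)+(7.5 × 10⁻⁴)(+0.40) = 7.0 × 10⁻⁴ → stable
The 22–29 m interval has Δρ < 0: lighter water underlies denser water.

22–29 m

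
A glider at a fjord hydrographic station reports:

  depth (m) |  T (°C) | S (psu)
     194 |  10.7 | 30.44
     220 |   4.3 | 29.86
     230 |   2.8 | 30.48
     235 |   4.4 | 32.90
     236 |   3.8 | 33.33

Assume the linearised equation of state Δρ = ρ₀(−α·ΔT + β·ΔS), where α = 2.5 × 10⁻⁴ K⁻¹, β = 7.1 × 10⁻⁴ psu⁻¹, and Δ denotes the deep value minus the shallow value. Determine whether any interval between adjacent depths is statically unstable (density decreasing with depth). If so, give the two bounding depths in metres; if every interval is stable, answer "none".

none

Evaluate Δρ/ρ₀ = −αΔT + βΔS across each adjacent pair:
  194–220 m: −αΔT+βΔS = −(2.5 × 10⁻⁴)(-6.4)+(7.1 × 10⁻⁴)(-0.58) = 1.2 × 10⁻³ → stable
  220–230 m: −αΔT+βΔS = −(2.5 × 10⁻⁴)(-1.5)+(7.1 × 10⁻⁴)(+0.62) = 8.2 × 10⁻⁴ → stable
  230–235 m: −αΔT+βΔS = −(2.5 × 10⁻⁴)(+1.6)+(7.1 × 10⁻⁴)(+2.42) = 1.3 × 10⁻³ → stable
  235–236 m: −αΔT+βΔS = −(2.5 × 10⁻⁴)(-0.6)+(7.1 × 10⁻⁴)(+0.43) = 4.6 × 10⁻⁴ → stable
Every interval has Δρ > 0: the column is stably stratified throughout.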